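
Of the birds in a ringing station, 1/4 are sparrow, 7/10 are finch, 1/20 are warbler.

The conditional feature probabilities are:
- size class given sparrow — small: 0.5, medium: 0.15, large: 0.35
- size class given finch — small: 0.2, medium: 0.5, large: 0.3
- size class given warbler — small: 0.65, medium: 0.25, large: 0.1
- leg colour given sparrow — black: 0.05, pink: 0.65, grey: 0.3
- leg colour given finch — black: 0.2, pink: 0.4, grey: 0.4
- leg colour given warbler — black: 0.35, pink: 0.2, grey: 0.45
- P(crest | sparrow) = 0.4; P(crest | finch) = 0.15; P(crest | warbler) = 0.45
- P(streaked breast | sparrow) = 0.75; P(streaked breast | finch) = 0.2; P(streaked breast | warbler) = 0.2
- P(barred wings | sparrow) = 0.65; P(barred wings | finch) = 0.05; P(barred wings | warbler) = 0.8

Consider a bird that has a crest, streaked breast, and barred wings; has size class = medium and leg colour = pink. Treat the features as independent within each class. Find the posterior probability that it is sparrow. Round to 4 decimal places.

0.9242

sparrow: 0.25 × 0.15 × 0.65 × 0.4 × 0.75 × 0.65 = 0.004753125
finch: 0.7 × 0.5 × 0.4 × 0.15 × 0.2 × 0.05 = 0.00021
warbler: 0.05 × 0.25 × 0.2 × 0.45 × 0.2 × 0.8 = 0.00018
P(sparrow | x) = 0.004753125 / 0.005143125 ≈ 0.9242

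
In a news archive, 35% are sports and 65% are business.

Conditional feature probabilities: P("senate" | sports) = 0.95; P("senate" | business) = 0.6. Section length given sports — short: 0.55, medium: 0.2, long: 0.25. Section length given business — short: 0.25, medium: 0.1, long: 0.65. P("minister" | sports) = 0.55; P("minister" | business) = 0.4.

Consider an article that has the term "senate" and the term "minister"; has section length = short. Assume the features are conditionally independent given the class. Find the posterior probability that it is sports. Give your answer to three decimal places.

sports: 0.35 × 0.95 × 0.55 × 0.55 = 0.10058125
business: 0.65 × 0.6 × 0.25 × 0.4 = 0.039
P(sports | x) = 0.10058125 / 0.13958125 ≈ 0.721

0.721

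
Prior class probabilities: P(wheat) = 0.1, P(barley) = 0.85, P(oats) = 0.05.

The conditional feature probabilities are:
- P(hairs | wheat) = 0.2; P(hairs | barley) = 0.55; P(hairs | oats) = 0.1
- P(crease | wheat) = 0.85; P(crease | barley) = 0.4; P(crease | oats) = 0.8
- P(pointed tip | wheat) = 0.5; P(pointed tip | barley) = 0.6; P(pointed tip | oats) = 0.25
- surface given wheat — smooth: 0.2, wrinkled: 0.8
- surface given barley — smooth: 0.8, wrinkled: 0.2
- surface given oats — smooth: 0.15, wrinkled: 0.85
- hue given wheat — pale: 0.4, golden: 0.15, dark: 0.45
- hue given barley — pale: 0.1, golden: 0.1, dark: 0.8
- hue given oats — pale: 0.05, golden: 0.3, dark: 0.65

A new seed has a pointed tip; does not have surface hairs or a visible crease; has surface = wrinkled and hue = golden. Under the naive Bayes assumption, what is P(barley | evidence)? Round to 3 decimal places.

0.680

wheat: 0.1 × (1−0.2) × (1−0.85) × 0.5 × 0.8 × 0.15 = 0.00072
barley: 0.85 × (1−0.55) × (1−0.4) × 0.6 × 0.2 × 0.1 = 0.002754
oats: 0.05 × (1−0.1) × (1−0.8) × 0.25 × 0.85 × 0.3 = 0.00057375
P(barley | x) = 0.002754 / 0.00404775 ≈ 0.680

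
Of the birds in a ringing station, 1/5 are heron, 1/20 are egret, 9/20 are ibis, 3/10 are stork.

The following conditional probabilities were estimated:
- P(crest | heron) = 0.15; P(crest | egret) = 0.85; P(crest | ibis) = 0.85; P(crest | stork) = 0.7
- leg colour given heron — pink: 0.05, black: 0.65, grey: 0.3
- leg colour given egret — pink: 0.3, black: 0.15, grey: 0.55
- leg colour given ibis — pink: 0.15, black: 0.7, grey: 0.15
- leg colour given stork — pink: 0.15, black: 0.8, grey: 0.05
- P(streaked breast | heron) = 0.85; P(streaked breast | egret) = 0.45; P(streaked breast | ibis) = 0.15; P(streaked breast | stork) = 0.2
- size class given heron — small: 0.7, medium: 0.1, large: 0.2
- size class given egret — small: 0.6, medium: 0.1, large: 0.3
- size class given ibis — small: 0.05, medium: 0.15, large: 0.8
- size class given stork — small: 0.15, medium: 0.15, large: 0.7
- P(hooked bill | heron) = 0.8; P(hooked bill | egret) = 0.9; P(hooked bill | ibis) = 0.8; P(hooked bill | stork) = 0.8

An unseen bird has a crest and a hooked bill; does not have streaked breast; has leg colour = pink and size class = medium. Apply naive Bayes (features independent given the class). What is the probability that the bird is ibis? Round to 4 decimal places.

heron: 0.2 × 0.15 × 0.05 × (1−0.85) × 0.1 × 0.8 = 0.000018
egret: 0.05 × 0.85 × 0.3 × (1−0.45) × 0.1 × 0.9 = 0.000631125
ibis: 0.45 × 0.85 × 0.15 × (1−0.15) × 0.15 × 0.8 = 0.00585225
stork: 0.3 × 0.7 × 0.15 × (1−0.2) × 0.15 × 0.8 = 0.003024
P(ibis | x) = 0.00585225 / 0.009525375 ≈ 0.6144

0.6144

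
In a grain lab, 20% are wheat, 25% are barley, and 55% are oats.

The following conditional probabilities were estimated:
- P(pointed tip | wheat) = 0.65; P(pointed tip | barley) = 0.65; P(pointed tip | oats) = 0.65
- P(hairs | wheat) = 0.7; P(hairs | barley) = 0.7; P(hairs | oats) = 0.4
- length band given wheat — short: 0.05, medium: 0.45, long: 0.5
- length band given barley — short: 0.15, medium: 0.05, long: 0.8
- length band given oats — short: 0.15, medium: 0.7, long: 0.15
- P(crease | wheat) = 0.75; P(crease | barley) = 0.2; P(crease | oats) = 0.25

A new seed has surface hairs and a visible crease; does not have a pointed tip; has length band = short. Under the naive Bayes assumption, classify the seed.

oats

wheat: 0.2 × (1−0.65) × 0.7 × 0.05 × 0.75 = 0.0018375
barley: 0.25 × (1−0.65) × 0.7 × 0.15 × 0.2 = 0.0018375
oats: 0.55 × (1−0.65) × 0.4 × 0.15 × 0.25 = 0.0028875
Highest score → oats.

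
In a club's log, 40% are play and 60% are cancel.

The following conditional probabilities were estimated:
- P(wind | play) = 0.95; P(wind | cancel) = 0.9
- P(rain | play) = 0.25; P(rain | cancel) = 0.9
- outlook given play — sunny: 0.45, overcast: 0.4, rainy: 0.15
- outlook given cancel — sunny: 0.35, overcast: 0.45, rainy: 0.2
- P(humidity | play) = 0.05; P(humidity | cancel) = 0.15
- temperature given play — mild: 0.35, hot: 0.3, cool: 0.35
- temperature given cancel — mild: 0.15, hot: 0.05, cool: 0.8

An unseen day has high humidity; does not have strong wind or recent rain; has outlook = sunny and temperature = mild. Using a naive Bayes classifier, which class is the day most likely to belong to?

play: 0.4 × (1−0.95) × (1−0.25) × 0.45 × 0.05 × 0.35 = 0.000118125
cancel: 0.6 × (1−0.9) × (1−0.9) × 0.35 × 0.15 × 0.15 = 0.00004725
Highest score → play.

play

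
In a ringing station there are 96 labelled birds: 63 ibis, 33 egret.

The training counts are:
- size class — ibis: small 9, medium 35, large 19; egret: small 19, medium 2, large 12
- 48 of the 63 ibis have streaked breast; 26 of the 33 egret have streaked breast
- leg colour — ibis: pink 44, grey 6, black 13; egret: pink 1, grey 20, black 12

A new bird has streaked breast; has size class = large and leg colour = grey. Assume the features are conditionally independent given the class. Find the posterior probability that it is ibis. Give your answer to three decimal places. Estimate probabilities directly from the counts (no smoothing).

ibis: (63/96) × (19/63) × (48/63) × (6/63) ≈ 0.0143613
egret: (33/96) × (12/33) × (26/33) × (20/33) ≈ 0.0596878
P(ibis | x) = 0.0143613 / 0.0740491 ≈ 0.194

0.194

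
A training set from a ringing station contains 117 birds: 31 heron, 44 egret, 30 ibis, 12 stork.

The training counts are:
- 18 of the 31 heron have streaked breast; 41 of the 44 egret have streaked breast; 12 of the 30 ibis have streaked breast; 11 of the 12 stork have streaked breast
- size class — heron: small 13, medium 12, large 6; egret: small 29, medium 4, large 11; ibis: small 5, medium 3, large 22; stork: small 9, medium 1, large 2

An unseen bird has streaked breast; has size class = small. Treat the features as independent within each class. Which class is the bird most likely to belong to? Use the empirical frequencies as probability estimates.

heron: (31/117) × (18/31) × (13/31) ≈ 0.0645161
egret: (44/117) × (41/44) × (29/44) ≈ 0.230963
ibis: (30/117) × (12/30) × (5/30) ≈ 0.017094
stork: (12/117) × (11/12) × (9/12) ≈ 0.0705128
Highest score → egret.

egret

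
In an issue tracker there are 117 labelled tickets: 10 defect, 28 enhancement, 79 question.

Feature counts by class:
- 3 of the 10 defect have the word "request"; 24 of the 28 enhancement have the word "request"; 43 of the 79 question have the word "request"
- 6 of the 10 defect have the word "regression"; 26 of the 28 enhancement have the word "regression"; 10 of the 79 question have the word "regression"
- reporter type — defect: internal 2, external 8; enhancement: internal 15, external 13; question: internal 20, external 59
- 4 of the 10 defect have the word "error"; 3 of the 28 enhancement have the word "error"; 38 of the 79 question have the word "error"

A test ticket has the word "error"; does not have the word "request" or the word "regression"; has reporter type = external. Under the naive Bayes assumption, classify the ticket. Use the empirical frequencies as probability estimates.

defect: (10/117) × (7/10) × (4/10) × (8/10) × (4/10) ≈ 0.00765812
enhancement: (28/117) × (4/28) × (2/28) × (13/28) × (3/28) ≈ 0.000121477
question: (79/117) × (36/79) × (69/79) × (59/79) × (38/79) ≈ 0.0965428
Highest score → question.

question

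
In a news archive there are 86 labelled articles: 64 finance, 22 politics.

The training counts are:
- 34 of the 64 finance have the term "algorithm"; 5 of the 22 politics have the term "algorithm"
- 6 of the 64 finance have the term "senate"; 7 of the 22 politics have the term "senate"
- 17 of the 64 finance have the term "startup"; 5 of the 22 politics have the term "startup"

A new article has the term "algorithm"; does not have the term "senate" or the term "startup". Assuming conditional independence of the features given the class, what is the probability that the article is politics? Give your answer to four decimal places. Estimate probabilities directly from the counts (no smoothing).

finance: (64/86) × (34/64) × (58/64) × (47/64) ≈ 0.263115
politics: (22/86) × (5/22) × (15/22) × (17/22) ≈ 0.0306314
P(politics | x) = 0.0306314 / 0.2937464 ≈ 0.1043

0.1043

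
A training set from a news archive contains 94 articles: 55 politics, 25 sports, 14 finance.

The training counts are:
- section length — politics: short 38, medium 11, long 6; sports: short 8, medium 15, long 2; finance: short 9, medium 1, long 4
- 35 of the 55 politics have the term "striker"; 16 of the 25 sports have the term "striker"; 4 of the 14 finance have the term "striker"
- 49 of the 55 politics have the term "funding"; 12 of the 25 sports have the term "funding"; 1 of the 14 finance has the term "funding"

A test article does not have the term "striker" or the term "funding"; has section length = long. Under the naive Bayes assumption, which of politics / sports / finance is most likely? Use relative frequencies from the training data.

politics: (55/94) × (6/55) × (20/55) × (6/55) ≈ 0.00253209
sports: (25/94) × (2/25) × (9/25) × (13/25) ≈ 0.00398298
finance: (14/94) × (4/14) × (10/14) × (13/14) ≈ 0.0282241
Highest score → finance.

finance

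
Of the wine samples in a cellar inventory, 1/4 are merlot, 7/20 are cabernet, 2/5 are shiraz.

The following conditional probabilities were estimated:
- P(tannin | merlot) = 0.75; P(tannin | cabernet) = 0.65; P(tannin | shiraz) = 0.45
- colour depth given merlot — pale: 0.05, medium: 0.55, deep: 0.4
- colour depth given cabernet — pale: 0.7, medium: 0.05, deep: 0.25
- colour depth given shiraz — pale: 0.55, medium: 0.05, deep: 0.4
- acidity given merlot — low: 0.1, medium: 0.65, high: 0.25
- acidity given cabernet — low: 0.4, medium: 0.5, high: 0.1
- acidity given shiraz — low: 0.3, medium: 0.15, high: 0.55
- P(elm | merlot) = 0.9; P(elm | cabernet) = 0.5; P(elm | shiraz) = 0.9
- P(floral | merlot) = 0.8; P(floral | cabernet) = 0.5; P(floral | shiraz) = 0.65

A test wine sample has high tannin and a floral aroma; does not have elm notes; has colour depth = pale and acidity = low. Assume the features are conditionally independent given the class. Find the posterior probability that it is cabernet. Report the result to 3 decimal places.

0.888

merlot: 0.25 × 0.75 × 0.05 × 0.1 × (1−0.9) × 0.8 = 0.000075
cabernet: 0.35 × 0.65 × 0.7 × 0.4 × (1−0.5) × 0.5 = 0.015925
shiraz: 0.4 × 0.45 × 0.55 × 0.3 × (1−0.9) × 0.65 = 0.0019305
P(cabernet | x) = 0.015925 / 0.0179305 ≈ 0.888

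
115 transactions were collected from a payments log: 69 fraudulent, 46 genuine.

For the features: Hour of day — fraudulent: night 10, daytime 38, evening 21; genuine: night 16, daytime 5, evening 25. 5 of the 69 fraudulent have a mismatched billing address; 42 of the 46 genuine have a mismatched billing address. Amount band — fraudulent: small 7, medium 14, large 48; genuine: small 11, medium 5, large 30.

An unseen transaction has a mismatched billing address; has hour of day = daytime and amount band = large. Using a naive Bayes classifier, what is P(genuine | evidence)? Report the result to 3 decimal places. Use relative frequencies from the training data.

0.608

fraudulent: (69/115) × (38/69) × (5/69) × (48/69) ≈ 0.0166571
genuine: (46/115) × (5/46) × (42/46) × (30/46) ≈ 0.0258897
P(genuine | x) = 0.0258897 / 0.0425468 ≈ 0.608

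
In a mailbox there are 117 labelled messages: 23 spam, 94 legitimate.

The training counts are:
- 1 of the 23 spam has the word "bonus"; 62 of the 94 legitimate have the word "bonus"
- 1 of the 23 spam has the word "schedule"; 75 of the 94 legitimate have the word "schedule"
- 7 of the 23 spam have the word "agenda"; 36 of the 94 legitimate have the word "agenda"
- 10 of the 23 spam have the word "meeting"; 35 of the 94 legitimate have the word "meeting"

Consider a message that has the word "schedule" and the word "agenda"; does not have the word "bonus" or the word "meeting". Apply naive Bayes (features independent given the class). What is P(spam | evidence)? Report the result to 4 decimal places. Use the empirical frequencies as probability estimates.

spam: (23/117) × (22/23) × (1/23) × (7/23) × (13/23) ≈ 0.00140635
legitimate: (94/117) × (32/94) × (75/94) × (36/94) × (59/94) ≈ 0.0524561
P(spam | x) = 0.00140635 / 0.05386245 ≈ 0.0261

0.0261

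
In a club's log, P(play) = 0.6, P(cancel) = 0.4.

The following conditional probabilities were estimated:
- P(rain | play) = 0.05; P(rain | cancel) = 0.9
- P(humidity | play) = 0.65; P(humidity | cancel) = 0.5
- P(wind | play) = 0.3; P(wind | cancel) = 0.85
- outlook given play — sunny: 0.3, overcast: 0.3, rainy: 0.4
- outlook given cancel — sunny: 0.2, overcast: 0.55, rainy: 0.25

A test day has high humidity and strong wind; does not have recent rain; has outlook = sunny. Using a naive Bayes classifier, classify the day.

play: 0.6 × (1−0.05) × 0.65 × 0.3 × 0.3 = 0.033345
cancel: 0.4 × (1−0.9) × 0.5 × 0.85 × 0.2 = 0.0034
Highest score → play.

play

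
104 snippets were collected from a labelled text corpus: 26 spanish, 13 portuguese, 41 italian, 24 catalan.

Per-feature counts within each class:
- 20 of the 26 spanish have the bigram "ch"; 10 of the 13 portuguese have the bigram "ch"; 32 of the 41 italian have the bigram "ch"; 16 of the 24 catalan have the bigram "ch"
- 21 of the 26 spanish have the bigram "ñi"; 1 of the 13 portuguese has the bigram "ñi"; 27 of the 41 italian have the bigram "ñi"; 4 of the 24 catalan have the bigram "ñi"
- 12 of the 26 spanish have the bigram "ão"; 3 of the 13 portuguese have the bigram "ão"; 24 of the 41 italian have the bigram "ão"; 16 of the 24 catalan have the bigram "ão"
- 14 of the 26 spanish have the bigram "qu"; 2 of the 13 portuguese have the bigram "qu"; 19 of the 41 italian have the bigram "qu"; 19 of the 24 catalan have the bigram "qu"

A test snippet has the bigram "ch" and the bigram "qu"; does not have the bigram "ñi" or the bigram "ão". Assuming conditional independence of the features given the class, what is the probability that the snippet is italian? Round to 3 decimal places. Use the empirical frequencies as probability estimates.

spanish: (26/104) × (20/26) × (5/26) × (14/26) × (14/26) ≈ 0.0107227
portuguese: (13/104) × (10/13) × (12/13) × (10/13) × (2/13) ≈ 0.0105038
italian: (41/104) × (32/41) × (14/41) × (17/41) × (19/41) ≈ 0.0201881
catalan: (24/104) × (16/24) × (20/24) × (8/24) × (19/24) ≈ 0.0338319
P(italian | x) = 0.0201881 / 0.0752465 ≈ 0.268

0.268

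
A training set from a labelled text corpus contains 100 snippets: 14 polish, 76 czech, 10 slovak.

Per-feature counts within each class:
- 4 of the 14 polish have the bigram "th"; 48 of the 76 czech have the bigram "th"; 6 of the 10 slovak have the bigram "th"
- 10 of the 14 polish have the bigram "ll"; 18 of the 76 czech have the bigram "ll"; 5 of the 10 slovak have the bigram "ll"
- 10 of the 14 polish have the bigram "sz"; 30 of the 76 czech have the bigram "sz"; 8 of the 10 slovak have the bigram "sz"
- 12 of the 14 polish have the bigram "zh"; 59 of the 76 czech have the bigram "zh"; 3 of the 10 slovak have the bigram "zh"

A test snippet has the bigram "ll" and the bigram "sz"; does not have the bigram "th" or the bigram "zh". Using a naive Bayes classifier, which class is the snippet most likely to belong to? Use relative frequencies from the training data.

slovak

polish: (14/100) × (10/14) × (10/14) × (10/14) × (2/14) ≈ 0.00728863
czech: (76/100) × (28/76) × (18/76) × (30/76) × (17/76) ≈ 0.00585545
slovak: (10/100) × (4/10) × (5/10) × (8/10) × (7/10) = 0.0112
Highest score → slovak.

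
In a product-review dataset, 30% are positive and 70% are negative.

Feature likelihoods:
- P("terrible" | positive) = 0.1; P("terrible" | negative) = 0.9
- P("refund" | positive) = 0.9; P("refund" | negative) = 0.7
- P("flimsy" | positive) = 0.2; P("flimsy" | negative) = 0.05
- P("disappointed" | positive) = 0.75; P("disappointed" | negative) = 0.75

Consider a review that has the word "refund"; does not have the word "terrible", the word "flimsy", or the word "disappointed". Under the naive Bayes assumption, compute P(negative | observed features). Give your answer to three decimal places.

0.193

positive: 0.3 × (1−0.1) × 0.9 × (1−0.2) × (1−0.75) = 0.0486
negative: 0.7 × (1−0.9) × 0.7 × (1−0.05) × (1−0.75) = 0.0116375
P(negative | x) = 0.0116375 / 0.0602375 ≈ 0.193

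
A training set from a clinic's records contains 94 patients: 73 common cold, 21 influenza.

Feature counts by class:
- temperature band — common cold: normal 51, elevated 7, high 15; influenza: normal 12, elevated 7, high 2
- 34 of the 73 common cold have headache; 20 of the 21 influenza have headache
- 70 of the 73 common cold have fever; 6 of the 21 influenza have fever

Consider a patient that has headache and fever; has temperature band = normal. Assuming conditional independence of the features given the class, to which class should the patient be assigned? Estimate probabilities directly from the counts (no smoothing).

common cold: (73/94) × (51/73) × (34/73) × (70/73) ≈ 0.242311
influenza: (21/94) × (12/21) × (20/21) × (6/21) ≈ 0.0347373
Highest score → common cold.

common cold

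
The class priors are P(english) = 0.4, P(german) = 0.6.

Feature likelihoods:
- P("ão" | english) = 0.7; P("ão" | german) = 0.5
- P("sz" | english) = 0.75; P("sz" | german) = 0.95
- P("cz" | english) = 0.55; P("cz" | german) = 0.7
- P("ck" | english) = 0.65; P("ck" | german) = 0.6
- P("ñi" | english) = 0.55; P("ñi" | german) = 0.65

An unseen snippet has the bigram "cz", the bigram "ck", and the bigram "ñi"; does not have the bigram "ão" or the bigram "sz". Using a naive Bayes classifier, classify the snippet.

english

english: 0.4 × (1−0.7) × (1−0.75) × 0.55 × 0.65 × 0.55 = 0.00589875
german: 0.6 × (1−0.5) × (1−0.95) × 0.7 × 0.6 × 0.65 = 0.004095
Highest score → english.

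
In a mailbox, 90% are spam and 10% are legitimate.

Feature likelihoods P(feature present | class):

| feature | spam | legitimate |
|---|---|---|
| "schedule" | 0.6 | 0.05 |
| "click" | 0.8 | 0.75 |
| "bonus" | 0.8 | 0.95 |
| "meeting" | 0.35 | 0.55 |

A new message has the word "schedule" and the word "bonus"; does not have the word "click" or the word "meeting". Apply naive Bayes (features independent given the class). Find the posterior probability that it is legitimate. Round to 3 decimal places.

spam: 0.9 × 0.6 × (1−0.8) × 0.8 × (1−0.35) = 0.05616
legitimate: 0.1 × 0.05 × (1−0.75) × 0.95 × (1−0.55) = 0.000534375
P(legitimate | x) = 0.000534375 / 0.056694375 ≈ 0.009

0.009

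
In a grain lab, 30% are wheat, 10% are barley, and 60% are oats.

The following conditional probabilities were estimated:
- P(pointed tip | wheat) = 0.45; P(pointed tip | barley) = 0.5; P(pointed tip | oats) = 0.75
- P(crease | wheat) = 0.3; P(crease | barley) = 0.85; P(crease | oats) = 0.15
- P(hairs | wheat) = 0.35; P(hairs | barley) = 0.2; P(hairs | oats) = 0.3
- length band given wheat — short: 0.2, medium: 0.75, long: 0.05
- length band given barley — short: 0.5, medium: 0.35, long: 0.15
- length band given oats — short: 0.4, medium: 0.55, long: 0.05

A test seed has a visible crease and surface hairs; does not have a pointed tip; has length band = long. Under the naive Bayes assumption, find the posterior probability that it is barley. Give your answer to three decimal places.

wheat: 0.3 × (1−0.45) × 0.3 × 0.35 × 0.05 = 0.00086625
barley: 0.1 × (1−0.5) × 0.85 × 0.2 × 0.15 = 0.001275
oats: 0.6 × (1−0.75) × 0.15 × 0.3 × 0.05 = 0.0003375
P(barley | x) = 0.001275 / 0.00247875 ≈ 0.514

0.514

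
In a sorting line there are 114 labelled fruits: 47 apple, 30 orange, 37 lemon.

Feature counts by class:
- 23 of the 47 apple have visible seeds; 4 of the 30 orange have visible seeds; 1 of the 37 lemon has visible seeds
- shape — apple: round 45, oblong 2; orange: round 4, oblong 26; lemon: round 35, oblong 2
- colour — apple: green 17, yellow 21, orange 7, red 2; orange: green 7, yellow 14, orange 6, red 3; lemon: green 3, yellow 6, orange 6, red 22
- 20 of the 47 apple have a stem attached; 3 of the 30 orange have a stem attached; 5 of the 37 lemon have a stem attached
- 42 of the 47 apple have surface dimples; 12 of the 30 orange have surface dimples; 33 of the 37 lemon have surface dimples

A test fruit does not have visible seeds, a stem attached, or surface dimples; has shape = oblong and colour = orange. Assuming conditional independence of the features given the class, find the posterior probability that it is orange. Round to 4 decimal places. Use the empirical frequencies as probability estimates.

0.9843

apple: (47/114) × (24/47) × (2/47) × (7/47) × (27/47) × (5/47) ≈ 0.0000815411
orange: (30/114) × (26/30) × (26/30) × (6/30) × (27/30) × (18/30) ≈ 0.0213474
lemon: (37/114) × (36/37) × (2/37) × (6/37) × (32/37) × (4/37) ≈ 0.000258811
P(orange | x) = 0.0213474 / 0.0216877521 ≈ 0.9843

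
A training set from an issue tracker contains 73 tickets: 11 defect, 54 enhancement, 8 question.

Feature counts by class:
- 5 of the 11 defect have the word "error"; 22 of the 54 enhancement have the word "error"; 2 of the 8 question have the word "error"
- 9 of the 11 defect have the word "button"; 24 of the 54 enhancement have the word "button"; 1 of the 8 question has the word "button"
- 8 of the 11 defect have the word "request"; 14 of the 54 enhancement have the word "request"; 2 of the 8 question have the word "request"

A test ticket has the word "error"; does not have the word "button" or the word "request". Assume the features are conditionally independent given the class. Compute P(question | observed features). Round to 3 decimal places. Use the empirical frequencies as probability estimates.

0.124

defect: (11/73) × (5/11) × (2/11) × (3/11) ≈ 0.00339635
enhancement: (54/73) × (22/54) × (30/54) × (40/54) ≈ 0.124021
question: (8/73) × (2/8) × (7/8) × (6/8) ≈ 0.0179795
P(question | x) = 0.0179795 / 0.14539685 ≈ 0.124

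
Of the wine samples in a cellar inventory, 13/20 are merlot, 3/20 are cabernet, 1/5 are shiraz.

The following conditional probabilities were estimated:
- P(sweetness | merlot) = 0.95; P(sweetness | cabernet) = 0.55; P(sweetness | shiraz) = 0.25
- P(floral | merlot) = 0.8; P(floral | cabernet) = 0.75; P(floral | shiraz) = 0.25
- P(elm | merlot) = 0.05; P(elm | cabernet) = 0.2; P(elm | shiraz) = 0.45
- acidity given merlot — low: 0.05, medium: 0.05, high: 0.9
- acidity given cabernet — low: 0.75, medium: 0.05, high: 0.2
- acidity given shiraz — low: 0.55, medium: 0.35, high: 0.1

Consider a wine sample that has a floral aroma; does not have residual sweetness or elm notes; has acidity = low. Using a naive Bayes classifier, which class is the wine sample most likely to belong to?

cabernet

merlot: 0.65 × (1−0.95) × 0.8 × (1−0.05) × 0.05 = 0.001235
cabernet: 0.15 × (1−0.55) × 0.75 × (1−0.2) × 0.75 = 0.030375
shiraz: 0.2 × (1−0.25) × 0.25 × (1−0.45) × 0.55 = 0.01134375
Highest score → cabernet.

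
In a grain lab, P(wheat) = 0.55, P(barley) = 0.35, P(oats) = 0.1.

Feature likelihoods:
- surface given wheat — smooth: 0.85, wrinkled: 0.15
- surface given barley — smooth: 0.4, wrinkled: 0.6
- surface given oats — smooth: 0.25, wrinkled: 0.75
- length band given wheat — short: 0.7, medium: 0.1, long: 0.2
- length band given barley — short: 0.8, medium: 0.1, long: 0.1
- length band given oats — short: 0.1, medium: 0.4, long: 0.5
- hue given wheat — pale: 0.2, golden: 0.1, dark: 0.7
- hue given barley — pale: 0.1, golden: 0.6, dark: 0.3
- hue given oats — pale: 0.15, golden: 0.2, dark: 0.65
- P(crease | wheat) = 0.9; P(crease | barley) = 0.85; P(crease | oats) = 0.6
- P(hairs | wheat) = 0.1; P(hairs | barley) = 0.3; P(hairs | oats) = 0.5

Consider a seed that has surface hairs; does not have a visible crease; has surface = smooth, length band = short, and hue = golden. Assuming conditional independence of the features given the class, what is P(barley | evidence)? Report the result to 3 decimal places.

wheat: 0.55 × 0.85 × 0.7 × 0.1 × (1−0.9) × 0.1 = 0.00032725
barley: 0.35 × 0.4 × 0.8 × 0.6 × (1−0.85) × 0.3 = 0.003024
oats: 0.1 × 0.25 × 0.1 × 0.2 × (1−0.6) × 0.5 = 0.0001
P(barley | x) = 0.003024 / 0.00345125 ≈ 0.876

0.876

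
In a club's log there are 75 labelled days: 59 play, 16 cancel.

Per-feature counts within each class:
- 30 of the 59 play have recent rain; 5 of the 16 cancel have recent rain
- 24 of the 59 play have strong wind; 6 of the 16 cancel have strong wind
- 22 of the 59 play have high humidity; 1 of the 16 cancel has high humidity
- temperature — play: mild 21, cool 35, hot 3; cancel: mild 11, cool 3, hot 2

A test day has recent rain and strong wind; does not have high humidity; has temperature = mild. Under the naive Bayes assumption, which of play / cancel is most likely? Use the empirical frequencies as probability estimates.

play

play: (59/75) × (30/59) × (24/59) × (37/59) × (21/59) ≈ 0.0363192
cancel: (16/75) × (5/16) × (6/16) × (15/16) × (11/16) = 0.01611328125
Highest score → play.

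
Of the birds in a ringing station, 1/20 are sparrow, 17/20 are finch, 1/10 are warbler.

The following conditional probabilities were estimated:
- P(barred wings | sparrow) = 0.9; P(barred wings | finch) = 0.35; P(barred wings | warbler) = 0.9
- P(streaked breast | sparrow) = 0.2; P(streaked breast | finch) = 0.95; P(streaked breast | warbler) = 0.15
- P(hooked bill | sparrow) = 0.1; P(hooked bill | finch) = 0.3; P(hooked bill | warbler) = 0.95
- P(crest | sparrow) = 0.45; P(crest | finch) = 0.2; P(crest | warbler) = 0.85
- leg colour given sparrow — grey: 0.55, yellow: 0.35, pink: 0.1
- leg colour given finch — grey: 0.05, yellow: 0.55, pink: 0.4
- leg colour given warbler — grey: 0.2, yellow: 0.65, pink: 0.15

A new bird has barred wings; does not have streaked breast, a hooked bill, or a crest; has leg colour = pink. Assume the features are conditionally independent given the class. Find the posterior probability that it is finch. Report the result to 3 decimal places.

0.641

sparrow: 0.05 × 0.9 × (1−0.2) × (1−0.1) × (1−0.45) × 0.1 = 0.001782
finch: 0.85 × 0.35 × (1−0.95) × (1−0.3) × (1−0.2) × 0.4 = 0.003332
warbler: 0.1 × 0.9 × (1−0.15) × (1−0.95) × (1−0.85) × 0.15 = 0.0000860625
P(finch | x) = 0.003332 / 0.0052000625 ≈ 0.641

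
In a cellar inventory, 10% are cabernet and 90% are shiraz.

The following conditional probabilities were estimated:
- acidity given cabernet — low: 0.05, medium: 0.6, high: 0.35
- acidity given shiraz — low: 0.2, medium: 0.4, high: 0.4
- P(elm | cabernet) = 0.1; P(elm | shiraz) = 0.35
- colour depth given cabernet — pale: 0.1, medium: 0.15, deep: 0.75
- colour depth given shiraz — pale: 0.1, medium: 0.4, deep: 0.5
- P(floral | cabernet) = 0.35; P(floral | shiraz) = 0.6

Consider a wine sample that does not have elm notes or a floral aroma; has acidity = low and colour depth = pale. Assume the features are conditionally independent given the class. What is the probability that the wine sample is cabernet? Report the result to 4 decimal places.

0.0588

cabernet: 0.1 × 0.05 × (1−0.1) × 0.1 × (1−0.35) = 0.0002925
shiraz: 0.9 × 0.2 × (1−0.35) × 0.1 × (1−0.6) = 0.00468
P(cabernet | x) = 0.0002925 / 0.0049725 ≈ 0.0588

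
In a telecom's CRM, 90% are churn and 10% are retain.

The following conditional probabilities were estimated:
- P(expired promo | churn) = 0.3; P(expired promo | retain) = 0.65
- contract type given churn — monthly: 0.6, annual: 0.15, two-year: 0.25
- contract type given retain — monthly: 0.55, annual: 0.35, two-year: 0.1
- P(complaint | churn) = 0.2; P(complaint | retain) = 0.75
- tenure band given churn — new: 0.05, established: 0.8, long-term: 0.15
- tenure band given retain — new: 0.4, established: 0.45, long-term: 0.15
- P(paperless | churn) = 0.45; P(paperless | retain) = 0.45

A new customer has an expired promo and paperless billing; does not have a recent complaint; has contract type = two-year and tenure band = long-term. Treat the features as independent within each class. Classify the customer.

churn: 0.9 × 0.3 × 0.25 × (1−0.2) × 0.15 × 0.45 = 0.003645
retain: 0.1 × 0.65 × 0.1 × (1−0.75) × 0.15 × 0.45 = 0.0001096875
Highest score → churn.

churn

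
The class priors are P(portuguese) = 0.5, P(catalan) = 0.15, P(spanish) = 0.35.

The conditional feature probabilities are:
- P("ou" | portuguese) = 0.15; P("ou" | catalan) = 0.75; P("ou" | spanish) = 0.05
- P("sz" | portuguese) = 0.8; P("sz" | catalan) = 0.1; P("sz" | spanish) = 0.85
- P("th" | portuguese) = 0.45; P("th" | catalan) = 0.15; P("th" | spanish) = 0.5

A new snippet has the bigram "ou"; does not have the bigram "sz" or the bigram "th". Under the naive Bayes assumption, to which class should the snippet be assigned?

portuguese: 0.5 × 0.15 × (1−0.8) × (1−0.45) = 0.00825
catalan: 0.15 × 0.75 × (1−0.1) × (1−0.15) = 0.0860625
spanish: 0.35 × 0.05 × (1−0.85) × (1−0.5) = 0.0013125
Highest score → catalan.

catalan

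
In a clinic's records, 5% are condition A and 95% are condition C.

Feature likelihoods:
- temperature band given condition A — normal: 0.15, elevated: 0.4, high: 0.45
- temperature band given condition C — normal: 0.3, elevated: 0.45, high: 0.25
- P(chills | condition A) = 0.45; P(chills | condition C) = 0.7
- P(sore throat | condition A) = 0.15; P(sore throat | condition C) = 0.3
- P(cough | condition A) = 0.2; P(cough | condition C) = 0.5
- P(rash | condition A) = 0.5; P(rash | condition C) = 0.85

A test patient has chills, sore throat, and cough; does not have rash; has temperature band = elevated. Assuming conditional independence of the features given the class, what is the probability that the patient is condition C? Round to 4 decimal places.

condition A: 0.05 × 0.4 × 0.45 × 0.15 × 0.2 × (1−0.5) = 0.000135
condition C: 0.95 × 0.45 × 0.7 × 0.3 × 0.5 × (1−0.85) = 0.006733125
P(condition C | x) = 0.006733125 / 0.006868125 ≈ 0.9803

0.9803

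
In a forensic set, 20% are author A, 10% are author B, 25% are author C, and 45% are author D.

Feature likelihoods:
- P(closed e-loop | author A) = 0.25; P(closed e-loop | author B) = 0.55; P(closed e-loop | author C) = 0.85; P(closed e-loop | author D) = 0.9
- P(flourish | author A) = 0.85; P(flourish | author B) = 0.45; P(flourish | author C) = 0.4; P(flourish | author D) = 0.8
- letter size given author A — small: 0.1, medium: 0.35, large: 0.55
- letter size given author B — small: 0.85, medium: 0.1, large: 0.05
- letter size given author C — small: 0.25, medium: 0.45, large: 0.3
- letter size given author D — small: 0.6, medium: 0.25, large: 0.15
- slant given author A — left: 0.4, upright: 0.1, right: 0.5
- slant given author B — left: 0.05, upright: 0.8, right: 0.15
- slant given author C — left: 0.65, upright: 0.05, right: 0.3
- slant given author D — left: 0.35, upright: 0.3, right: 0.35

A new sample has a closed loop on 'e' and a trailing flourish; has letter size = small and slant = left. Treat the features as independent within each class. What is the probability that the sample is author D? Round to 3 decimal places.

0.804

author A: 0.2 × 0.25 × 0.85 × 0.1 × 0.4 = 0.0017
author B: 0.1 × 0.55 × 0.45 × 0.85 × 0.05 = 0.001051875
author C: 0.25 × 0.85 × 0.4 × 0.25 × 0.65 = 0.0138125
author D: 0.45 × 0.9 × 0.8 × 0.6 × 0.35 = 0.06804
P(author D | x) = 0.06804 / 0.084604375 ≈ 0.804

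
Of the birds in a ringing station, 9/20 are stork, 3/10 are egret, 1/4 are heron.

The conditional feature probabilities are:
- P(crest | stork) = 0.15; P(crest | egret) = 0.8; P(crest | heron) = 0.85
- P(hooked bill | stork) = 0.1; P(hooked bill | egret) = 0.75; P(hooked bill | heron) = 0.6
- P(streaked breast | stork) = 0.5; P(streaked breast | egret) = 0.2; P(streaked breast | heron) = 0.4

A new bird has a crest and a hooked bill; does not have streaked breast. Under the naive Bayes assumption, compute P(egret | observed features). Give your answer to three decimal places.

0.643

stork: 0.45 × 0.15 × 0.1 × (1−0.5) = 0.003375
egret: 0.3 × 0.8 × 0.75 × (1−0.2) = 0.144
heron: 0.25 × 0.85 × 0.6 × (1−0.4) = 0.0765
P(egret | x) = 0.144 / 0.223875 ≈ 0.643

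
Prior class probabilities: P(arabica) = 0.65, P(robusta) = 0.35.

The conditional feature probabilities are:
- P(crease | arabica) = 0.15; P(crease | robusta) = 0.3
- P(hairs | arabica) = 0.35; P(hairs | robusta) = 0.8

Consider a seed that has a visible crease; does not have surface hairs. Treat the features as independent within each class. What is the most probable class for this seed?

arabica

arabica: 0.65 × 0.15 × (1−0.35) = 0.063375
robusta: 0.35 × 0.3 × (1−0.8) = 0.021
Highest score → arabica.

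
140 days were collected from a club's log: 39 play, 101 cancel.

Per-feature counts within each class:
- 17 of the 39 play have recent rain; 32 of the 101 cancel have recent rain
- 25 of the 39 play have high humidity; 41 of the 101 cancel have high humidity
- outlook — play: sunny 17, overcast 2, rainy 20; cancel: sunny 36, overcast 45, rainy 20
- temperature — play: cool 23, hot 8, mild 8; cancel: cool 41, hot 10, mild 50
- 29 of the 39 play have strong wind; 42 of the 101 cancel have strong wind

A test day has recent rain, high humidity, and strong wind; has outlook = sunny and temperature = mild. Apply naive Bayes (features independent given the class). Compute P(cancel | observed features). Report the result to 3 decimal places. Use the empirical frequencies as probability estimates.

0.568

play: (39/140) × (17/39) × (25/39) × (17/39) × (8/39) × (29/39) ≈ 0.00517535
cancel: (101/140) × (32/101) × (41/101) × (36/101) × (50/101) × (42/101) ≈ 0.00680835
P(cancel | x) = 0.00680835 / 0.0119837 ≈ 0.568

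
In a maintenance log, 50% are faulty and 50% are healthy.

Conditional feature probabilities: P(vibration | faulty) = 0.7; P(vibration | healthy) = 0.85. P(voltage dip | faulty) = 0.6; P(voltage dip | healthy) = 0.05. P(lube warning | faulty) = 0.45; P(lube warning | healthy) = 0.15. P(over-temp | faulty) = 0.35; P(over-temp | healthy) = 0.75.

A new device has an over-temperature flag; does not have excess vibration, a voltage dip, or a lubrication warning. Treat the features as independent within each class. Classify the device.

healthy

faulty: 0.5 × (1−0.7) × (1−0.6) × (1−0.45) × 0.35 = 0.01155
healthy: 0.5 × (1−0.85) × (1−0.05) × (1−0.15) × 0.75 = 0.045421875
Highest score → healthy.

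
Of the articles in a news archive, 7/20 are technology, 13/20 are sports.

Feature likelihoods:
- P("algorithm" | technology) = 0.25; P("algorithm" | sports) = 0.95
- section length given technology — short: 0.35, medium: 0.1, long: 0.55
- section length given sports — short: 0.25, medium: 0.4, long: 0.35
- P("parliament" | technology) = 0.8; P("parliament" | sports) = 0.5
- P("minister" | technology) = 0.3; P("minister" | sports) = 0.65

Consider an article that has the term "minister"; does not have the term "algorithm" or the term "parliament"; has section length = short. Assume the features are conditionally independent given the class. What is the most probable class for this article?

technology: 0.35 × (1−0.25) × 0.35 × (1−0.8) × 0.3 = 0.0055125
sports: 0.65 × (1−0.95) × 0.25 × (1−0.5) × 0.65 = 0.002640625
Highest score → technology.

technology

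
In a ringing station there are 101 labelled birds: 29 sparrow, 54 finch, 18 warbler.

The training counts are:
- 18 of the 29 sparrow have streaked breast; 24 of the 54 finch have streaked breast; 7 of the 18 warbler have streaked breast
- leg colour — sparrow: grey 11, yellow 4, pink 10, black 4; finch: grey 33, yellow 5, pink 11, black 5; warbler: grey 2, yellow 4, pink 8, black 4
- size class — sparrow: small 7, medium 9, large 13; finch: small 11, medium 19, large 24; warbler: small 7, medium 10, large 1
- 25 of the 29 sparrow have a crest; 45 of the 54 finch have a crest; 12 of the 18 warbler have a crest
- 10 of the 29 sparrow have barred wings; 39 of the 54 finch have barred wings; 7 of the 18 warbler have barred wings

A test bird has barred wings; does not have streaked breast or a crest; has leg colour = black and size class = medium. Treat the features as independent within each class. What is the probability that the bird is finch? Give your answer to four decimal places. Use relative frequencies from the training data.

sparrow: (29/101) × (11/29) × (4/29) × (9/29) × (4/29) × (10/29) ≈ 0.000221739
finch: (54/101) × (30/54) × (5/54) × (19/54) × (9/54) × (39/54) ≈ 0.00116481
warbler: (18/101) × (11/18) × (4/18) × (10/18) × (6/18) × (7/18) ≈ 0.00174297
P(finch | x) = 0.00116481 / 0.003129519 ≈ 0.3722

0.3722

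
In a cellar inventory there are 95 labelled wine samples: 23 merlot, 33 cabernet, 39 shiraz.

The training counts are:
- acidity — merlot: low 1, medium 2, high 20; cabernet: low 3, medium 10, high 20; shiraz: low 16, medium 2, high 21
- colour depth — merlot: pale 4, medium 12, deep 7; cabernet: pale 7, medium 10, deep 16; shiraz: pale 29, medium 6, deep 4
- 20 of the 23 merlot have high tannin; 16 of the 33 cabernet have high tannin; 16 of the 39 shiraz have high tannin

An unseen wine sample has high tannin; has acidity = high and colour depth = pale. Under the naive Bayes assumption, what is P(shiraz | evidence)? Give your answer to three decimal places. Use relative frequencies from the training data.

0.558

merlot: (23/95) × (20/23) × (4/23) × (20/23) ≈ 0.0318376
cabernet: (33/95) × (20/33) × (7/33) × (16/33) ≈ 0.0216519
shiraz: (39/95) × (21/39) × (29/39) × (16/39) ≈ 0.0674349
P(shiraz | x) = 0.0674349 / 0.1209244 ≈ 0.558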